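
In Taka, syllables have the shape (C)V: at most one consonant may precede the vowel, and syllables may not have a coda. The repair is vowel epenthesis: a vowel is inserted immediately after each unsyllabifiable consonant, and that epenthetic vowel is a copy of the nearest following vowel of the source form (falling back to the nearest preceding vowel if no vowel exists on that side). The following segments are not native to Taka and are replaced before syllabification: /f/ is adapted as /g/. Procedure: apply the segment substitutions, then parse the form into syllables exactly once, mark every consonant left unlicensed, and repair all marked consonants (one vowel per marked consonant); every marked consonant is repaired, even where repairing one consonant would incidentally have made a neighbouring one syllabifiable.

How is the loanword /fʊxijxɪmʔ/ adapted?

Substitution: /f/ → /g/, giving /gʊxijxɪmʔ/.
Syllabifying with onset maximization leaves /j/, /m/, /ʔ/ stranded (no codas are permitted; onsets are limited to one consonant).
Each unlicensed consonant becomes the onset of a new syllable: /j/ → /jɪ/, /m/ → /mɪ/, /ʔ/ → /ʔɪ/.

gʊxijɪxɪmɪʔɪ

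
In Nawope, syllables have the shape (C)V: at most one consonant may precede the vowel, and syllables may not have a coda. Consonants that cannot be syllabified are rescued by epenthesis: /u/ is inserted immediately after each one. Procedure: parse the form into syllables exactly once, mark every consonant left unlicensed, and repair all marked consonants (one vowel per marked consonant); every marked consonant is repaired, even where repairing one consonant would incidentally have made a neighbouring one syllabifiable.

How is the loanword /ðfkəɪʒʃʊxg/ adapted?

The consonants /ð/, /f/, /ʒ/, /x/, /g/ cannot be parsed into a legal (C)V syllable (no codas are permitted; onsets are limited to one consonant).
Each unlicensed consonant becomes the onset of a new syllable: /ð/ → /ðu/, /f/ → /fu/, /ʒ/ → /ʒu/, /x/ → /xu/, /g/ → /gu/.

ðufukəɪʒuʃʊxugu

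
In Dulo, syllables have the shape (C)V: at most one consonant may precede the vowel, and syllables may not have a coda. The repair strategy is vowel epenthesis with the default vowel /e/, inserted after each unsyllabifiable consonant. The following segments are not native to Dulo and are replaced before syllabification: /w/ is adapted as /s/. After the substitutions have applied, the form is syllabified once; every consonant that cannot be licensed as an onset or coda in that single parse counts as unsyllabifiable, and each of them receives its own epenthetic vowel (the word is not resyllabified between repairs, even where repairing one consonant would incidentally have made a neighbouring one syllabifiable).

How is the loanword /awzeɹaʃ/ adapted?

asezeɹaʃe

Substitution: /w/ → /s/, giving /aszeɹaʃ/.
The consonants /s/, /ʃ/ cannot be parsed into a legal (C)V syllable (no codas are permitted; onsets are limited to one consonant).
Epenthesis after each stranded consonant: /s/ → /se/, /ʃ/ → /ʃe/.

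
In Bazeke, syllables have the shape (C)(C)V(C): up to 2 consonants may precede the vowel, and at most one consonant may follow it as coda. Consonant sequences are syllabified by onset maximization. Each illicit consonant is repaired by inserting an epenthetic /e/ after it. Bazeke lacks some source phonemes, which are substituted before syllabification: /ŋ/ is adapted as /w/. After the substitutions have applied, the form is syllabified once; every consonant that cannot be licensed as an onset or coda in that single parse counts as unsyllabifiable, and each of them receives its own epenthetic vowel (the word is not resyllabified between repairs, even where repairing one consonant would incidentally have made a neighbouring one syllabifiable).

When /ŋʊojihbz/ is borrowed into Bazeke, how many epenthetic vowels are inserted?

After substitution the input is /wʊojihbz/.
The unsyllabifiable consonants are /b/, /z/; each receives one epenthetic vowel.

2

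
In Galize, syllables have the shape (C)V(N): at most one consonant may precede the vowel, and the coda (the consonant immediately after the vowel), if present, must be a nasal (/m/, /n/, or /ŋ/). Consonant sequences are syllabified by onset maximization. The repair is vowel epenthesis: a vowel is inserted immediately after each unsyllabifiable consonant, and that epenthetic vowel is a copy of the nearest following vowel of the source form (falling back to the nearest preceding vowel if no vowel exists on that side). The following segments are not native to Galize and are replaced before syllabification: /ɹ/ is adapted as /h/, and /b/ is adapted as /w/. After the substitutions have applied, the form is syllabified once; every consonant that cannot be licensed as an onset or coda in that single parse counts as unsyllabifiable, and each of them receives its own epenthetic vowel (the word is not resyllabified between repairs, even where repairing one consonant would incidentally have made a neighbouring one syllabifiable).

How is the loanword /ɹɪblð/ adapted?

Substitution: /ɹ/ → /h/, /b/ → /w/, giving /hɪwlð/.
The consonants /w/, /l/, /ð/ cannot be parsed into a legal (C)V(N) syllable (only a nasal (/m/, /n/, or /ŋ/) is licensed in coda position; onsets are limited to one consonant).
Inserting the epenthetic vowel yields /w/ → /wɪ/, /l/ → /lɪ/, /ð/ → /ðɪ/.

hɪwɪlɪðɪ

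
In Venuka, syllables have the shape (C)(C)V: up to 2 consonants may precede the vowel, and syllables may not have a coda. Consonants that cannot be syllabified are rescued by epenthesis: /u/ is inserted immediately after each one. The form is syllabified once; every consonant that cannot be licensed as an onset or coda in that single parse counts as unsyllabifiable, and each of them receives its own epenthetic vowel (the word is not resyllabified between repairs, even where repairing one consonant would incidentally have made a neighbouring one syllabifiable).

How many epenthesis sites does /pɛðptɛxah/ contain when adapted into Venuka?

The unsyllabifiable consonants are /ð/, /h/; each receives one epenthetic vowel.

2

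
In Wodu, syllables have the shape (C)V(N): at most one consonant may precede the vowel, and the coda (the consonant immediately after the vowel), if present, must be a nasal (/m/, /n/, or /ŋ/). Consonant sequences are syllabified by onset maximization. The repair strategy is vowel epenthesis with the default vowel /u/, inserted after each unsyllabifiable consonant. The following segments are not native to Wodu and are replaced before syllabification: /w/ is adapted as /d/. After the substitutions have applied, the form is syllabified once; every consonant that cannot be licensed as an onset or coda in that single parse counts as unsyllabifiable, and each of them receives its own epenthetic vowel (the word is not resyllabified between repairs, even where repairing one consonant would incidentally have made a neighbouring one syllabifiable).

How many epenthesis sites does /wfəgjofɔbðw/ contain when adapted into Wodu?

5

After substitution the input is /dfəgjofɔbðd/.
The unsyllabifiable consonants are /d/, /g/, /b/, /ð/, /d/; each receives one epenthetic vowel.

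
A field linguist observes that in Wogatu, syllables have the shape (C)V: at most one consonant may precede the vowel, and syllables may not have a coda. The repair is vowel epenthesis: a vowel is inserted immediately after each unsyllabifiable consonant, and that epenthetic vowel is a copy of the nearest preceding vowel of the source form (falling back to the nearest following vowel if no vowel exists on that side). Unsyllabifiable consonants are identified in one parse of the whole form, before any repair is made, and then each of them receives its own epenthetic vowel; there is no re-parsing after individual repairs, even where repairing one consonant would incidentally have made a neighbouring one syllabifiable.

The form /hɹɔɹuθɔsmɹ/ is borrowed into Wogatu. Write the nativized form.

hɔɹɔɹuθɔsɔmɔɹɔ

Under (C)V, the unsyllabifiable consonants are /h/, /s/, /m/, /ɹ/ (no codas are permitted; onsets are limited to one consonant).
Epenthesis after each stranded consonant: /h/ → /hɔ/, /s/ → /sɔ/, /m/ → /mɔ/, /ɹ/ → /ɹɔ/.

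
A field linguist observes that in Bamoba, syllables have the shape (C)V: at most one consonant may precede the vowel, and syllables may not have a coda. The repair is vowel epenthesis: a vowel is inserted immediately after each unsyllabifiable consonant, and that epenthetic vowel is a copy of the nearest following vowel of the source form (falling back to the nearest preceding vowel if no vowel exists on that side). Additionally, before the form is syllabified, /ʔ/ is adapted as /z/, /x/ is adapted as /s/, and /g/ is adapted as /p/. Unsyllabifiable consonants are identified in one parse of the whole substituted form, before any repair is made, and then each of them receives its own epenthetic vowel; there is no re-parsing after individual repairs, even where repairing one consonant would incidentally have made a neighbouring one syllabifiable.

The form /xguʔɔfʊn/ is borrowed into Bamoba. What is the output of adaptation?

Substitution: /x/ → /s/, /g/ → /p/, /ʔ/ → /z/, giving /spuzɔfʊn/.
The consonants /s/, /n/ cannot be parsed into a legal (C)V syllable (no codas are permitted; onsets are limited to one consonant).
Inserting the epenthetic vowel yields /s/ → /su/, /n/ → /nʊ/.

supuzɔfʊnʊ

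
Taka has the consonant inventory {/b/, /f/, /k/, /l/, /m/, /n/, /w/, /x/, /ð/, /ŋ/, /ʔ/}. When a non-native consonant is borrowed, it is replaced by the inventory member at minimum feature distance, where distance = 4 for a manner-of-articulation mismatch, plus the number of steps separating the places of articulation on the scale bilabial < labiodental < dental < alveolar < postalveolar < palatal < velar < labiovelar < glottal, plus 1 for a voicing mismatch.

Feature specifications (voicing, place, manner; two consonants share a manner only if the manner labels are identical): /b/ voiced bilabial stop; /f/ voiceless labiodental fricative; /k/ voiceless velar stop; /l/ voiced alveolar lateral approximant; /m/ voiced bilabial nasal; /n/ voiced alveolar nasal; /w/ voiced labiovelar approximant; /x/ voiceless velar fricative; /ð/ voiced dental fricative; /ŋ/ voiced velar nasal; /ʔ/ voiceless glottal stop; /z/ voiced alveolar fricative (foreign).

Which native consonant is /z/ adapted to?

/ð/ is closest: same manner (fricative), place distance 1 (alveolar→dental), same voicing; total 1. Next closest is /f/ at distance 3.

ð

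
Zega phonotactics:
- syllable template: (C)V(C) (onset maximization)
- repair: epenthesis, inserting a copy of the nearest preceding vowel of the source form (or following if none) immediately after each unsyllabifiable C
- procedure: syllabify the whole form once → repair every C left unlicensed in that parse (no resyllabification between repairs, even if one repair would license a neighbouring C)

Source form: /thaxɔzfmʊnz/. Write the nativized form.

tahaxɔzfɔmʊnzʊ

Under (C)V(C), the unsyllabifiable consonants are /t/, /f/, /z/ (at most one coda consonant is licensed; onsets are limited to one consonant).
Each unlicensed consonant becomes the onset of a new syllable: /t/ → /ta/, /f/ → /fɔ/, /z/ → /zʊ/.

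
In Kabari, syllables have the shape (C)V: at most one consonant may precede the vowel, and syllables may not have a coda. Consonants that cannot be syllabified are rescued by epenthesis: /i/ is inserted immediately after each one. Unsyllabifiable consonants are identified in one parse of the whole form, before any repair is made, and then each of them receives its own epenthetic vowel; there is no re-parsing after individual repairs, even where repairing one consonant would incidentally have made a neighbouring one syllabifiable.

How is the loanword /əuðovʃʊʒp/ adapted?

əuðoviʃʊʒipi

Syllabifying with onset maximization leaves /v/, /ʒ/, /p/ stranded (no codas are permitted; onsets are limited to one consonant).
Epenthesis after each stranded consonant: /v/ → /vi/, /ʒ/ → /ʒi/, /p/ → /pi/.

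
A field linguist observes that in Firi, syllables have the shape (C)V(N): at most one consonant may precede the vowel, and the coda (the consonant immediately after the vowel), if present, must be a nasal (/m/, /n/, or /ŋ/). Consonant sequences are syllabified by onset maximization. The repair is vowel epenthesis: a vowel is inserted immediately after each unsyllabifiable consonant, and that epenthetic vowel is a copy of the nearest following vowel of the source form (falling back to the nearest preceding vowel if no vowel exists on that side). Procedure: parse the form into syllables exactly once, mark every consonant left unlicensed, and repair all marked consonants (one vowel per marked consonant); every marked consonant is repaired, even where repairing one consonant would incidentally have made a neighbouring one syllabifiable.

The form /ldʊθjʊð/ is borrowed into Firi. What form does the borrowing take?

lʊdʊθʊjʊðʊ

The consonants /l/, /θ/, /ð/ cannot be parsed into a legal (C)V(N) syllable (only a nasal (/m/, /n/, or /ŋ/) is licensed in coda position; onsets are limited to one consonant).
Epenthesis after each stranded consonant: /l/ → /lʊ/, /θ/ → /θʊ/, /ð/ → /ðʊ/.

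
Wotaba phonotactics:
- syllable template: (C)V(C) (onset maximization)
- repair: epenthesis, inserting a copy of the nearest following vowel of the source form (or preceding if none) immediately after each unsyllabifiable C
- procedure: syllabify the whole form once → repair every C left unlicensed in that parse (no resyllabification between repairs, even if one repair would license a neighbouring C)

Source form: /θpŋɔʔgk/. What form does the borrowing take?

θɔpɔŋɔʔgɔkɔ

Syllabifying with onset maximization leaves /θ/, /p/, /g/, /k/ stranded (at most one coda consonant is licensed; onsets are limited to one consonant).
Inserting the epenthetic vowel yields /θ/ → /θɔ/, /p/ → /pɔ/, /g/ → /gɔ/, /k/ → /kɔ/.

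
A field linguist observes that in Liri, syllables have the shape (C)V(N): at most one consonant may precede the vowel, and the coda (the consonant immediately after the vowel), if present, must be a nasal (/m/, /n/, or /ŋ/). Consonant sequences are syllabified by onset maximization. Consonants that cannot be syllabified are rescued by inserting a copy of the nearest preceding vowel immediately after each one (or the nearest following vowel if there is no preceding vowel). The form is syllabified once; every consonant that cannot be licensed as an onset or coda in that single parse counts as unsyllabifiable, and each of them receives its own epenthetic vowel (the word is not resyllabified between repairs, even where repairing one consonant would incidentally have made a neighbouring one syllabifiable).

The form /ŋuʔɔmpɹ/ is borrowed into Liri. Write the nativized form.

ŋuʔɔmpɔɹɔ

The consonants /p/, /ɹ/ cannot be parsed into a legal (C)V(N) syllable (only a nasal (/m/, /n/, or /ŋ/) is licensed in coda position; onsets are limited to one consonant).
Epenthesis after each stranded consonant: /p/ → /pɔ/, /ɹ/ → /ɹɔ/.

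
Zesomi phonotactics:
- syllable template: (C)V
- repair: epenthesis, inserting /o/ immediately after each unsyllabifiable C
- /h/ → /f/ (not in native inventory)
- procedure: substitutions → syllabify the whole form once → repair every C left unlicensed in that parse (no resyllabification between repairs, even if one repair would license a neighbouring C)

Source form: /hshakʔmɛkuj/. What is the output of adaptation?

fosofakoʔomɛkujo

Substitution: /h/ → /f/, giving /fsfakʔmɛkuj/.
Syllabifying with onset maximization leaves /f/, /s/, /k/, /ʔ/, /j/ stranded (no codas are permitted; onsets are limited to one consonant).
Epenthesis after each stranded consonant: /f/ → /fo/, /s/ → /so/, /k/ → /ko/, /ʔ/ → /ʔo/, /j/ → /jo/.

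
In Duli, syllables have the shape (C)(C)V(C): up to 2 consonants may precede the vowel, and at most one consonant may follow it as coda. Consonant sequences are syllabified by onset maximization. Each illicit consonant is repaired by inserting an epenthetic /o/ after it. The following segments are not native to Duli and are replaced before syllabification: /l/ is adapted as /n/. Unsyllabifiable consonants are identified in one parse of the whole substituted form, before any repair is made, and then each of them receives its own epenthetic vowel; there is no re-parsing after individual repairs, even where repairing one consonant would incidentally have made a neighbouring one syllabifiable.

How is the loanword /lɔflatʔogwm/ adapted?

Substitution: /l/ → /n/, giving /nɔfnatʔogwm/.
Under (C)(C)V(C), the unsyllabifiable consonants are /w/, /m/ (at most one coda consonant is licensed; onsets may contain at most 2 consonants).
Epenthesis after each stranded consonant: /w/ → /wo/, /m/ → /mo/.

nɔfnatʔogwomo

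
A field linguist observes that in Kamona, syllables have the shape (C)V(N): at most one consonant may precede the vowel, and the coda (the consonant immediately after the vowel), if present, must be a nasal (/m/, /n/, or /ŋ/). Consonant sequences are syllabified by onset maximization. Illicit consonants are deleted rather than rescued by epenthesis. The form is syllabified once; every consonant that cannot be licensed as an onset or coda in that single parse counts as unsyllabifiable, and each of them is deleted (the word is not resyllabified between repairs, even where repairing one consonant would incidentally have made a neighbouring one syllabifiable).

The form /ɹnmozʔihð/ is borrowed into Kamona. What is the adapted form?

moʔi

The consonants /ɹ/, /n/, /z/, /h/, /ð/ cannot be parsed into a legal (C)V(N) syllable (only a nasal (/m/, /n/, or /ŋ/) is licensed in coda position; onsets are limited to one consonant).
Each unlicensed consonant is deleted: /ɹ/, /n/, /z/, /h/, /ð/.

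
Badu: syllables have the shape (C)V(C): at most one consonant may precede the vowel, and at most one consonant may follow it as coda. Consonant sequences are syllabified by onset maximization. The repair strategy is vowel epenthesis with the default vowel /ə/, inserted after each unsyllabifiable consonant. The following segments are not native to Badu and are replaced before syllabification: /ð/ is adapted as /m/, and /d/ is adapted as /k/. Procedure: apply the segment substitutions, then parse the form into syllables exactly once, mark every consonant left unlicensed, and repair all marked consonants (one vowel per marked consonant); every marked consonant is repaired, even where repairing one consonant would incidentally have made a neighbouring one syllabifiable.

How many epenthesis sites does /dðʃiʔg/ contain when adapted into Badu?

After substitution the input is /kmʃiʔg/.
The unsyllabifiable consonants are /k/, /m/, /g/; each receives one epenthetic vowel.

3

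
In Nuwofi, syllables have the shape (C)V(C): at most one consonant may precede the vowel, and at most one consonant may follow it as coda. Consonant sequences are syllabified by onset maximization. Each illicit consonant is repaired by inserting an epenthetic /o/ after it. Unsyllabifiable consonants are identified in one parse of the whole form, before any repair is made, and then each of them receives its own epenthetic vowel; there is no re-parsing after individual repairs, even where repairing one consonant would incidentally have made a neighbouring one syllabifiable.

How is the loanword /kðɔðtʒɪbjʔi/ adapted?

koðɔðtoʒɪbjoʔi

The consonants /k/, /t/, /j/ cannot be parsed into a legal (C)V(C) syllable (at most one coda consonant is licensed; onsets are limited to one consonant).
Each unlicensed consonant becomes the onset of a new syllable: /k/ → /ko/, /t/ → /to/, /j/ → /jo/.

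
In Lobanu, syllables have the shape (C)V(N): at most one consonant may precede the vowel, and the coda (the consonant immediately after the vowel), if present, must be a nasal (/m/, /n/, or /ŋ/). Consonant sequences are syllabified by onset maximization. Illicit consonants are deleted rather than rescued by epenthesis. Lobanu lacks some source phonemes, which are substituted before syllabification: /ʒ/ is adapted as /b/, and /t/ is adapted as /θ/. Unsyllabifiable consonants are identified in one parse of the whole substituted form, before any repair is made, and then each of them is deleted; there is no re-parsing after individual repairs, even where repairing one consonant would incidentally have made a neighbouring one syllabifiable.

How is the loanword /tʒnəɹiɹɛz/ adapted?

Substitution: /t/ → /θ/, /ʒ/ → /b/, giving /θbnəɹiɹɛz/.
Syllabifying with onset maximization leaves /θ/, /b/, /z/ stranded (only a nasal (/m/, /n/, or /ŋ/) is licensed in coda position; onsets are limited to one consonant).
Deletion applies to /θ/, /b/, /z/.

nəɹiɹɛ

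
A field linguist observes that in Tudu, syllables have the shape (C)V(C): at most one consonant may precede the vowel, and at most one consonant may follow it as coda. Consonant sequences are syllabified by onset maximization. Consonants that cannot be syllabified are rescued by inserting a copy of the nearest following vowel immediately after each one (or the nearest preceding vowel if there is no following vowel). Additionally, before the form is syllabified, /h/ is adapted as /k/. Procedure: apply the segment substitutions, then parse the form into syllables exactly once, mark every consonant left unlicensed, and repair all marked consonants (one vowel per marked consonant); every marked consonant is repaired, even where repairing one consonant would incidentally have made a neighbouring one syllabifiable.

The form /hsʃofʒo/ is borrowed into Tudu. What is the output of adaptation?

Substitution: /h/ → /k/, giving /ksʃofʒo/.
The consonants /k/, /s/ cannot be parsed into a legal (C)V(C) syllable (at most one coda consonant is licensed; onsets are limited to one consonant).
Inserting the epenthetic vowel yields /k/ → /ko/, /s/ → /so/.

kosoʃofʒo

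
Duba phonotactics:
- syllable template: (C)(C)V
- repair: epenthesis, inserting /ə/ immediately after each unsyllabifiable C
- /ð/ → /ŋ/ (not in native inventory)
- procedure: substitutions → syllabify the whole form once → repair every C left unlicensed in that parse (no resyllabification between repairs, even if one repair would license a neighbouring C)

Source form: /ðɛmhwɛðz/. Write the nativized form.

Substitution: /ð/ → /ŋ/, giving /ŋɛmhwɛŋz/.
The consonants /m/, /ŋ/, /z/ cannot be parsed into a legal (C)(C)V syllable (no codas are permitted; onsets may contain at most 2 consonants).
Inserting the epenthetic vowel yields /m/ → /mə/, /ŋ/ → /ŋə/, /z/ → /zə/.

ŋɛməhwɛŋəzə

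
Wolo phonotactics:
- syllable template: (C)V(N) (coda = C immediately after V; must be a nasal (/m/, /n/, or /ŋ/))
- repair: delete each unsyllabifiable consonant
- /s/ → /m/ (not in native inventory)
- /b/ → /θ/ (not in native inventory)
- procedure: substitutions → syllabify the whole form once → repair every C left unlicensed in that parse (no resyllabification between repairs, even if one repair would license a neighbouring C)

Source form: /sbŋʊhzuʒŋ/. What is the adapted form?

ŋʊzu

Substitution: /s/ → /m/, /b/ → /θ/, giving /mθŋʊhzuʒŋ/.
Syllabifying with onset maximization leaves /m/, /θ/, /h/, /ʒ/, /ŋ/ stranded (only a nasal (/m/, /n/, or /ŋ/) is licensed in coda position; onsets are limited to one consonant).
Deletion applies to /m/, /θ/, /h/, /ʒ/, /ŋ/.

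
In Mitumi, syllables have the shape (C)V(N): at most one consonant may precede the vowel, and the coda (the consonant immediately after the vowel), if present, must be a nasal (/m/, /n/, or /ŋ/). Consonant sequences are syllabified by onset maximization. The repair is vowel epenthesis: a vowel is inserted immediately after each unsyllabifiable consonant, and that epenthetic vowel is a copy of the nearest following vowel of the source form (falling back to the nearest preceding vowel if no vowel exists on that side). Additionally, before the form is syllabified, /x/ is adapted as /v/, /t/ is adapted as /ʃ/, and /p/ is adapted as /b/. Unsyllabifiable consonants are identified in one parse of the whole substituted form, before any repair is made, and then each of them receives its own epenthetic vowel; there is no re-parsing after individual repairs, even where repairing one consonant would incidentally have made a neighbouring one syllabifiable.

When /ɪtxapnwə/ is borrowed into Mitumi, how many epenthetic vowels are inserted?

After substitution the input is /ɪʃvabnwə/.
The unsyllabifiable consonants are /ʃ/, /b/, /n/; each receives one epenthetic vowel.

3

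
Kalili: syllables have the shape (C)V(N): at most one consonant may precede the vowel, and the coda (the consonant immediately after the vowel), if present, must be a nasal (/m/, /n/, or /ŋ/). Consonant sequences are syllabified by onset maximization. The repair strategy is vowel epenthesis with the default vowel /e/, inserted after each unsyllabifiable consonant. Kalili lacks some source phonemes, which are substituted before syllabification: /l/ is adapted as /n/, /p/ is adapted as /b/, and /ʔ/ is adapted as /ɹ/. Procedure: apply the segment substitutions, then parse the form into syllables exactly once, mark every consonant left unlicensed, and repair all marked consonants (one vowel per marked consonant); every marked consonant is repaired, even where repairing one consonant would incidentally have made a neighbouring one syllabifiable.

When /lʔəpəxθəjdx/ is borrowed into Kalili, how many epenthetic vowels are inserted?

5

After substitution the input is /nɹəbəxθəjdx/.
The unsyllabifiable consonants are /n/, /x/, /j/, /d/, /x/; each receives one epenthetic vowel.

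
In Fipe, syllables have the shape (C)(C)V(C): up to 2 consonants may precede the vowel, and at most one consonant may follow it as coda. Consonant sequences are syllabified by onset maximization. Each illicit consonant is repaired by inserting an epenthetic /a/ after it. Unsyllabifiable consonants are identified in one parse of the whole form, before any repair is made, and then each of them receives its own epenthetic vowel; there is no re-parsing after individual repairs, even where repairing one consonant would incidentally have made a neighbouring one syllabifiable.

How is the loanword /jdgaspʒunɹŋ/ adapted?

jadgaspʒunɹaŋa

Under (C)(C)V(C), the unsyllabifiable consonants are /j/, /ɹ/, /ŋ/ (at most one coda consonant is licensed; onsets may contain at most 2 consonants).
Each unlicensed consonant becomes the onset of a new syllable: /j/ → /ja/, /ɹ/ → /ɹa/, /ŋ/ → /ŋa/.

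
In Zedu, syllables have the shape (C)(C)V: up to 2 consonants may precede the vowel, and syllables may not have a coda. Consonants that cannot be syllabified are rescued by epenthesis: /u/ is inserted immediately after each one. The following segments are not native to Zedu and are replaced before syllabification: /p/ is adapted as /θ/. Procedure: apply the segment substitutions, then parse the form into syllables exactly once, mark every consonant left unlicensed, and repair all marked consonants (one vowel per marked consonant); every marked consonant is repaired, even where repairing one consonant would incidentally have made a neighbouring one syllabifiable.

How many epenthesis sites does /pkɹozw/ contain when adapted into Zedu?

After substitution the input is /θkɹozw/.
The unsyllabifiable consonants are /θ/, /z/, /w/; each receives one epenthetic vowel.

3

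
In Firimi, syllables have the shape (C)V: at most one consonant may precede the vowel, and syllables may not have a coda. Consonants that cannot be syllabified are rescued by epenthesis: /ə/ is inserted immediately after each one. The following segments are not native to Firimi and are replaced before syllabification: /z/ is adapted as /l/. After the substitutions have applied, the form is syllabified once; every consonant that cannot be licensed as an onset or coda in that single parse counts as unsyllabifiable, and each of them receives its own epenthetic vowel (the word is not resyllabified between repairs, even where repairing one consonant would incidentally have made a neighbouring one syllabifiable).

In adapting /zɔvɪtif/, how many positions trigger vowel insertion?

After substitution the input is /lɔvɪtif/.
The unsyllabifiable consonants are /f/; each receives one epenthetic vowel.

1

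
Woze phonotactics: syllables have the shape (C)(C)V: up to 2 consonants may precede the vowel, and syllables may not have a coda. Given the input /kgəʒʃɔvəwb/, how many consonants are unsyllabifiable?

Under (C)(C)V, the unsyllabifiable consonants are /w/, /b/ (no codas are permitted; onsets may contain at most 2 consonants).

2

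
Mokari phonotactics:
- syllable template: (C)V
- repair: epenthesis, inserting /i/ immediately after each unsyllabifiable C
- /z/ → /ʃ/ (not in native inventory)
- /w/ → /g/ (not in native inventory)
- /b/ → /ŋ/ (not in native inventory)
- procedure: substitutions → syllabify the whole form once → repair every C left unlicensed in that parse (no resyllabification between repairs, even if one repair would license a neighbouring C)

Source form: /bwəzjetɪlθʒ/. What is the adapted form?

ŋigəʃijetɪliθiʒi

Substitution: /b/ → /ŋ/, /w/ → /g/, /z/ → /ʃ/, giving /ŋgəʃjetɪlθʒ/.
Under (C)V, the unsyllabifiable consonants are /ŋ/, /ʃ/, /l/, /θ/, /ʒ/ (no codas are permitted; onsets are limited to one consonant).
Epenthesis after each stranded consonant: /ŋ/ → /ŋi/, /ʃ/ → /ʃi/, /l/ → /li/, /θ/ → /θi/, /ʒ/ → /ʒi/.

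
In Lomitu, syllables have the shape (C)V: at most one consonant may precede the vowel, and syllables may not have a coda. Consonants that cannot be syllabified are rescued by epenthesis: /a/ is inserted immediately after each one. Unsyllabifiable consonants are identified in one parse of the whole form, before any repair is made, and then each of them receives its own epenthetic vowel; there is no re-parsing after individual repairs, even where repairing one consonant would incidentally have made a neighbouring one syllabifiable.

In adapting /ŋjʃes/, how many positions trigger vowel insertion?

The unsyllabifiable consonants are /ŋ/, /j/, /s/; each receives one epenthetic vowel.

3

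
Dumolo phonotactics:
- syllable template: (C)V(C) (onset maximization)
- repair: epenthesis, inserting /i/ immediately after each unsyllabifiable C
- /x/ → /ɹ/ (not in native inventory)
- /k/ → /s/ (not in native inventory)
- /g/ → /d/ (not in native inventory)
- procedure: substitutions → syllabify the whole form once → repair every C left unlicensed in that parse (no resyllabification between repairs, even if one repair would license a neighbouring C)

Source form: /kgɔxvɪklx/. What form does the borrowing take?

Substitution: /k/ → /s/, /g/ → /d/, /x/ → /ɹ/, giving /sdɔɹvɪslɹ/.
Syllabifying with onset maximization leaves /s/, /l/, /ɹ/ stranded (at most one coda consonant is licensed; onsets are limited to one consonant).
Epenthesis after each stranded consonant: /s/ → /si/, /l/ → /li/, /ɹ/ → /ɹi/.

sidɔɹvɪsliɹi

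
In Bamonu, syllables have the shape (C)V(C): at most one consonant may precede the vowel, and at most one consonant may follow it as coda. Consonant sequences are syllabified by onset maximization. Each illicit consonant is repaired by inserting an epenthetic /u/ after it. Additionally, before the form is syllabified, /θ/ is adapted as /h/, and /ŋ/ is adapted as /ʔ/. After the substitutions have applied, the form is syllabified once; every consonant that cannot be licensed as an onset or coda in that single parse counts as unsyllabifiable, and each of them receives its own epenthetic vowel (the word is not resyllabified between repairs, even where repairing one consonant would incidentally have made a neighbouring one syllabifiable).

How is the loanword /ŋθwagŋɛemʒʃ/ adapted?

Substitution: /ŋ/ → /ʔ/, /θ/ → /h/, giving /ʔhwagʔɛemʒʃ/.
Under (C)V(C), the unsyllabifiable consonants are /ʔ/, /h/, /ʒ/, /ʃ/ (at most one coda consonant is licensed; onsets are limited to one consonant).
Each unlicensed consonant becomes the onset of a new syllable: /ʔ/ → /ʔu/, /h/ → /hu/, /ʒ/ → /ʒu/, /ʃ/ → /ʃu/.

ʔuhuwagʔɛemʒuʃu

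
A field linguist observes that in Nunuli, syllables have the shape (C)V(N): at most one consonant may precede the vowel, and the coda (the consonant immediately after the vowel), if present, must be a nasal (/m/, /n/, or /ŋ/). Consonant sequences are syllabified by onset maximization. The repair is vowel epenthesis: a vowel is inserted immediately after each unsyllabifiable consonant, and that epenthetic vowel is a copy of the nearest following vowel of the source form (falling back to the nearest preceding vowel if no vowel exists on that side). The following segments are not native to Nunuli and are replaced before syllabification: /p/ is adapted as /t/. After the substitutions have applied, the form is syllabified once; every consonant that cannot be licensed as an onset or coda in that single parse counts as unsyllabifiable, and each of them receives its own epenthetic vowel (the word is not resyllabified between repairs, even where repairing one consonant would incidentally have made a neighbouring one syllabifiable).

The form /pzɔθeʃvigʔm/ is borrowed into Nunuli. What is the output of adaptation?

tɔzɔθeʃivigiʔimi

Substitution: /p/ → /t/, giving /tzɔθeʃvigʔm/.
The consonants /t/, /ʃ/, /g/, /ʔ/, /m/ cannot be parsed into a legal (C)V(N) syllable (only a nasal (/m/, /n/, or /ŋ/) is licensed in coda position; onsets are limited to one consonant).
Each unlicensed consonant becomes the onset of a new syllable: /t/ → /tɔ/, /ʃ/ → /ʃi/, /g/ → /gi/, /ʔ/ → /ʔi/, /m/ → /mi/.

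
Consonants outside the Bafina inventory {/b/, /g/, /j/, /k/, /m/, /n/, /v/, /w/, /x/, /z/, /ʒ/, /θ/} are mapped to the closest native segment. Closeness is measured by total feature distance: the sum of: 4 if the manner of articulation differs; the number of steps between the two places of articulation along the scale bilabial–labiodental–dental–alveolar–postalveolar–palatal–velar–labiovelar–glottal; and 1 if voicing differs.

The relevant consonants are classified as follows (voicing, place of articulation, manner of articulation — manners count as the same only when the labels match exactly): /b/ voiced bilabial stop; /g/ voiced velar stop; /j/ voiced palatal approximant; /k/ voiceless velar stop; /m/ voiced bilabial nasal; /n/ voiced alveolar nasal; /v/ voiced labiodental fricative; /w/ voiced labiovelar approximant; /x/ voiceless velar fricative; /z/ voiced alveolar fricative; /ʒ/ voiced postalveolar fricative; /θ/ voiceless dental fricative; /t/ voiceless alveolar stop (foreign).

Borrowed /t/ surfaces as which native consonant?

/k/ is closest: same manner (stop), place distance 3 (alveolar→velar), same voicing; total 3. Next closest is /b/ at distance 4.

k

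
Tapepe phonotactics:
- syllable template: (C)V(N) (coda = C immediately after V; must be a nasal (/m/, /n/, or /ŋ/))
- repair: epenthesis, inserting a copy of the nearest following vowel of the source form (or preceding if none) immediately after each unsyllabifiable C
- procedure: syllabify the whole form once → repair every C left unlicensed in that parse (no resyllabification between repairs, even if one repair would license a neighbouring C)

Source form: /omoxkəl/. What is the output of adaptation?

omoxəkələ

The consonants /x/, /l/ cannot be parsed into a legal (C)V(N) syllable (only a nasal (/m/, /n/, or /ŋ/) is licensed in coda position; onsets are limited to one consonant).
Each unlicensed consonant becomes the onset of a new syllable: /x/ → /xə/, /l/ → /lə/.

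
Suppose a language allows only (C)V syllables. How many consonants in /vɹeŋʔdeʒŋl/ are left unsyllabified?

6

The consonants /v/, /ŋ/, /ʔ/, /ʒ/, /ŋ/, /l/ cannot be parsed into a legal (C)V syllable (no codas are permitted; onsets are limited to one consonant).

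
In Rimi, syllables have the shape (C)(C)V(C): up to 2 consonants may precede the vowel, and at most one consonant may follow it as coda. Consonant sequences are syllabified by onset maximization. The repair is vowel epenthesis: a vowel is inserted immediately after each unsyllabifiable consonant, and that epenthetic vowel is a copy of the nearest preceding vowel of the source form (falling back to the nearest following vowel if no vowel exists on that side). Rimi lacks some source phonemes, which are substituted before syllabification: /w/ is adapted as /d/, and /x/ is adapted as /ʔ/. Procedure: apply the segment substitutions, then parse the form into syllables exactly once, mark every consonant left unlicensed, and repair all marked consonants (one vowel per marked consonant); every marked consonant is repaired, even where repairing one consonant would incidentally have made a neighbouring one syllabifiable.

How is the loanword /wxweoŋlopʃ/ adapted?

deʔdeoŋlopʃo

Substitution: /w/ → /d/, /x/ → /ʔ/, giving /dʔdeoŋlopʃ/.
The consonants /d/, /ʃ/ cannot be parsed into a legal (C)(C)V(C) syllable (at most one coda consonant is licensed; onsets may contain at most 2 consonants).
Each unlicensed consonant becomes the onset of a new syllable: /d/ → /de/, /ʃ/ → /ʃo/.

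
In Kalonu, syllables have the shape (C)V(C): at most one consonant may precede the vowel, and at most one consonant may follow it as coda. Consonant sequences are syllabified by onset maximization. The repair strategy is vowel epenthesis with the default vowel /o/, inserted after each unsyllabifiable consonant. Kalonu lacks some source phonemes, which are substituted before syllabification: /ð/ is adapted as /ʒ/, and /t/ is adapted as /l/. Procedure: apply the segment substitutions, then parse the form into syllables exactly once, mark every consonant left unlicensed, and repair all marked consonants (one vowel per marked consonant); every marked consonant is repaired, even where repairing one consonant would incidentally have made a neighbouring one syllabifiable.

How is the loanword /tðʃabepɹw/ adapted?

Substitution: /t/ → /l/, /ð/ → /ʒ/, giving /lʒʃabepɹw/.
Under (C)V(C), the unsyllabifiable consonants are /l/, /ʒ/, /ɹ/, /w/ (at most one coda consonant is licensed; onsets are limited to one consonant).
Each unlicensed consonant becomes the onset of a new syllable: /l/ → /lo/, /ʒ/ → /ʒo/, /ɹ/ → /ɹo/, /w/ → /wo/.

loʒoʃabepɹowo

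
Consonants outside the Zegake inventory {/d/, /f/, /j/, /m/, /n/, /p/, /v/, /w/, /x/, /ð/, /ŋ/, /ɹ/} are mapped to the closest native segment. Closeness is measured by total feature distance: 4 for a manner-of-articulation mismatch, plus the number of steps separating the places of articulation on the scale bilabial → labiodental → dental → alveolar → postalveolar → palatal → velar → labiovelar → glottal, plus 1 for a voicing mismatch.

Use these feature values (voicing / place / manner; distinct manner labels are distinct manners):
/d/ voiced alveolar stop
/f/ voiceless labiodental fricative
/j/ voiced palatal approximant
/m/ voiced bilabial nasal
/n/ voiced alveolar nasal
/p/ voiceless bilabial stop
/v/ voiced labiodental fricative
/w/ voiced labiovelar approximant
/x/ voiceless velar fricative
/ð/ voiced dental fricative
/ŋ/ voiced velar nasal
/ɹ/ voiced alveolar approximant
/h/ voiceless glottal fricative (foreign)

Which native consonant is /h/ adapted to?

/x/ is closest: same manner (fricative), place distance 2 (glottal→velar), same voicing; total 2. Next closest is /w/ at distance 6.

x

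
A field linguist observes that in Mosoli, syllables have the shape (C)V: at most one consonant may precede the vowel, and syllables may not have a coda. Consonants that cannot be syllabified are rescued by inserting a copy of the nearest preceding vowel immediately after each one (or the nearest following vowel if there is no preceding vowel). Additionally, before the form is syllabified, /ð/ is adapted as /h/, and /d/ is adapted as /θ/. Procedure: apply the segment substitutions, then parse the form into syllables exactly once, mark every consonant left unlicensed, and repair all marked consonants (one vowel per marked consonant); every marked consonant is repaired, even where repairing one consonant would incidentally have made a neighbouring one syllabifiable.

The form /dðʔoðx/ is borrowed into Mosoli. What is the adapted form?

θohoʔohoxo

Substitution: /d/ → /θ/, /ð/ → /h/, giving /θhʔohx/.
Syllabifying with onset maximization leaves /θ/, /h/, /h/, /x/ stranded (no codas are permitted; onsets are limited to one consonant).
Epenthesis after each stranded consonant: /θ/ → /θo/, /h/ → /ho/, /h/ → /ho/, /x/ → /xo/.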